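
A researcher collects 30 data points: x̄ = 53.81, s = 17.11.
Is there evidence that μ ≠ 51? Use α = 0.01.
One-sample t-test:
H₀: μ = 51
H₁: μ ≠ 51
df = n - 1 = 29
t = (x̄ - μ₀) / (s/√n) = (53.81 - 51) / (17.11/√30) = 0.900
p-value = 0.3758

Since p-value > α = 0.01, we fail to reject H₀.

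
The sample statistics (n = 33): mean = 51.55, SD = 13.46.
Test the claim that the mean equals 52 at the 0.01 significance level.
One-sample t-test:
H₀: μ = 52
H₁: μ ≠ 52
df = n - 1 = 32
t = (x̄ - μ₀) / (s/√n) = (51.55 - 52) / (13.46/√33) = -0.192
p-value = 0.8489

Since p-value > α = 0.01, we fail to reject H₀.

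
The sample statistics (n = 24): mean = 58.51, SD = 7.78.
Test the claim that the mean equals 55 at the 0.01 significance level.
One-sample t-test:
H₀: μ = 55
H₁: μ ≠ 55
df = n - 1 = 23
t = (x̄ - μ₀) / (s/√n) = (58.51 - 55) / (7.78/√24) = 2.210
p-value = 0.0373

Since p-value > α = 0.01, we fail to reject H₀.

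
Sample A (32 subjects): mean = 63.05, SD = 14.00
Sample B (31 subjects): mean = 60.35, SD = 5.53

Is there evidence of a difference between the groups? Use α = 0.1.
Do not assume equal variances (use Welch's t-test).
Welch's two-sample t-test:
H₀: μ₁ = μ₂
H₁: μ₁ ≠ μ₂
s₁²/n₁ = 14.00²/32 = 6.1250,  s₂²/n₂ = 5.53²/31 = 0.9865
SE = √(s₁²/n₁ + s₂²/n₂) = √(6.1250 + 0.9865) = 2.6667
df (Welch-Satterthwaite) = (s₁²/n₁ + s₂²/n₂)² / [(s₁²/n₁)²/(n₁-1) + (s₂²/n₂)²/(n₂-1)] ≈ 40.70
t = (x̄₁ - x̄₂) / SE = (63.05 - 60.35) / 2.6667 = 2.70 / 2.6667 = 1.012
p-value = 0.3173

Since p-value > α = 0.1, we fail to reject H₀.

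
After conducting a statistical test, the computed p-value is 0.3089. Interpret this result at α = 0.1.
Since p = 0.3089 > α = 0.1, fail to reject H₀.
There is insufficient evidence to reject the null hypothesis; the result is not statistically significant at the 0.1 level.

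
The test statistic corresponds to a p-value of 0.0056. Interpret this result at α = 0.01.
Since p = 0.0056 < α = 0.01, reject H₀.
There is sufficient evidence to reject the null hypothesis; the result is statistically significant at the 0.01 level.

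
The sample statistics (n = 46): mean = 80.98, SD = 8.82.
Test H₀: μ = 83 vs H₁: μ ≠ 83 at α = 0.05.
One-sample t-test:
H₀: μ = 83
H₁: μ ≠ 83
df = n - 1 = 45
t = (x̄ - μ₀) / (s/√n) = (80.98 - 83) / (8.82/√46) = -1.553
p-value = 0.1274

Since p-value > α = 0.05, we fail to reject H₀.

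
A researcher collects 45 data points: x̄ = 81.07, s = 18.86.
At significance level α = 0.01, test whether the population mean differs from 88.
One-sample t-test:
H₀: μ = 88
H₁: μ ≠ 88
df = n - 1 = 44
t = (x̄ - μ₀) / (s/√n) = (81.07 - 88) / (18.86/√45) = -2.465
p-value = 0.0177

Since p-value > α = 0.01, we fail to reject H₀.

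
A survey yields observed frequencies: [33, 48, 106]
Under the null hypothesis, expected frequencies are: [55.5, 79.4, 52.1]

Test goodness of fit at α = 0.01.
Chi-square goodness of fit test:
H₀: observed counts match expected distribution
H₁: observed counts differ from expected distribution
df = k - 1 = 2
χ² = Σ(O - E)²/E
   = (33 - 55.5)²/55.5 + (48 - 79.4)²/79.4 + (106 - 52.1)²/52.1
   = 9.122 + 12.418 + 55.762
   = 77.30
p-value < 0.0001

Since p-value < α = 0.01, we reject H₀.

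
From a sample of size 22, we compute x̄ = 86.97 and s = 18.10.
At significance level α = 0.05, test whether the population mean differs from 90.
One-sample t-test:
H₀: μ = 90
H₁: μ ≠ 90
df = n - 1 = 21
t = (x̄ - μ₀) / (s/√n) = (86.97 - 90) / (18.10/√22) = -0.785
p-value = 0.4411

Since p-value > α = 0.05, we fail to reject H₀.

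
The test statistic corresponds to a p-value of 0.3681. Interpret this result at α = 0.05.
Since p = 0.3681 > α = 0.05, fail to reject H₀.
There is insufficient evidence to reject the null hypothesis; the result is not statistically significant at the 0.05 level.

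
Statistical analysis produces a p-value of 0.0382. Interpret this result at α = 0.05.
Since p = 0.0382 < α = 0.05, reject H₀.
There is sufficient evidence to reject the null hypothesis; the result is statistically significant at the 0.05 level.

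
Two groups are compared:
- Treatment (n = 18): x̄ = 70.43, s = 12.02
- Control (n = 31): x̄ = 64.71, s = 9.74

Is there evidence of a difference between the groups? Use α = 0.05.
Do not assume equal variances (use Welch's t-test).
Welch's two-sample t-test:
H₀: μ₁ = μ₂
H₁: μ₁ ≠ μ₂
s₁²/n₁ = 12.02²/18 = 8.0267,  s₂²/n₂ = 9.74²/31 = 3.0602
SE = √(s₁²/n₁ + s₂²/n₂) = √(8.0267 + 3.0602) = 3.3297
df (Welch-Satterthwaite) = (s₁²/n₁ + s₂²/n₂)² / [(s₁²/n₁)²/(n₁-1) + (s₂²/n₂)²/(n₂-1)] ≈ 29.97
t = (x̄₁ - x̄₂) / SE = (70.43 - 64.71) / 3.3297 = 5.72 / 3.3297 = 1.718
p-value = 0.0961

Since p-value > α = 0.05, we fail to reject H₀.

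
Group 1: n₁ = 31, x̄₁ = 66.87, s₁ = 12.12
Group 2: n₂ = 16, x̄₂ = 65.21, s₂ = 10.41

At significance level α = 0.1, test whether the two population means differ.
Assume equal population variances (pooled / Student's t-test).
Student's two-sample t-test (equal variances):
H₀: μ₁ = μ₂
H₁: μ₁ ≠ μ₂
df = n₁ + n₂ - 2 = 45
Pooled variance s_p² = [(n₁-1)s₁² + (n₂-1)s₂²] / (n₁ + n₂ - 2) = [(30)(12.12²) + (15)(10.41²)] / 45 = 134.0523
SE = √(s_p²(1/n₁ + 1/n₂)) = √(134.0523 × (1/31 + 1/16)) = 3.5641
t = (x̄₁ - x̄₂) / SE = (66.87 - 65.21) / 3.5641 = 1.66 / 3.5641 = 0.466
p-value = 0.6436

Since p-value > α = 0.1, we fail to reject H₀.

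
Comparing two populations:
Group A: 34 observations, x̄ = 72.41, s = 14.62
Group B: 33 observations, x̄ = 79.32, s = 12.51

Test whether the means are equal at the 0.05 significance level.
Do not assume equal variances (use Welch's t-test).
Welch's two-sample t-test:
H₀: μ₁ = μ₂
H₁: μ₁ ≠ μ₂
s₁²/n₁ = 14.62²/34 = 6.2866,  s₂²/n₂ = 12.51²/33 = 4.7424
SE = √(s₁²/n₁ + s₂²/n₂) = √(6.2866 + 4.7424) = 3.3210
df (Welch-Satterthwaite) = (s₁²/n₁ + s₂²/n₂)² / [(s₁²/n₁)²/(n₁-1) + (s₂²/n₂)²/(n₂-1)] ≈ 64.01
t = (x̄₁ - x̄₂) / SE = (72.41 - 79.32) / 3.3210 = -6.91 / 3.3210 = -2.081
p-value = 0.0415

Since p-value < α = 0.05, we reject H₀.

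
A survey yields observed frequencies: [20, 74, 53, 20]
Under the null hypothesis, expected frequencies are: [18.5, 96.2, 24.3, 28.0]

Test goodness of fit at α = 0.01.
Chi-square goodness of fit test:
H₀: observed counts match expected distribution
H₁: observed counts differ from expected distribution
df = k - 1 = 3
χ² = Σ(O - E)²/E
   = (20 - 18.5)²/18.5 + (74 - 96.2)²/96.2 + (53 - 24.3)²/24.3 + (20 - 28.0)²/28.0
   = 0.122 + 5.123 + 33.897 + 2.286
   = 41.43
p-value < 0.0001

Since p-value < α = 0.01, we reject H₀.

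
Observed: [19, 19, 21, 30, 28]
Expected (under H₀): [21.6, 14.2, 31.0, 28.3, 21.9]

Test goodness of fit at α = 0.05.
Chi-square goodness of fit test:
H₀: observed counts match expected distribution
H₁: observed counts differ from expected distribution
df = k - 1 = 4
χ² = Σ(O - E)²/E
   = (19 - 21.6)²/21.6 + (19 - 14.2)²/14.2 + (21 - 31.0)²/31.0 + (30 - 28.3)²/28.3 + (28 - 21.9)²/21.9
   = 0.313 + 1.623 + 3.226 + 0.102 + 1.699
   = 6.96
p-value = 0.1379

Since p-value > α = 0.05, we fail to reject H₀.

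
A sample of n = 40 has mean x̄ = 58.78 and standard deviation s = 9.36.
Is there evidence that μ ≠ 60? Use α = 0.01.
One-sample t-test:
H₀: μ = 60
H₁: μ ≠ 60
df = n - 1 = 39
t = (x̄ - μ₀) / (s/√n) = (58.78 - 60) / (9.36/√40) = -0.824
p-value = 0.4148

Since p-value > α = 0.01, we fail to reject H₀.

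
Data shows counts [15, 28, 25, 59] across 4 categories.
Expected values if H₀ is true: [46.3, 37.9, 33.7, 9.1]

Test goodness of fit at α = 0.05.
Chi-square goodness of fit test:
H₀: observed counts match expected distribution
H₁: observed counts differ from expected distribution
df = k - 1 = 3
χ² = Σ(O - E)²/E
   = (15 - 46.3)²/46.3 + (28 - 37.9)²/37.9 + (25 - 33.7)²/33.7 + (59 - 9.1)²/9.1
   = 21.160 + 2.586 + 2.246 + 273.627
   = 299.62
p-value < 0.0001

Since p-value < α = 0.05, we reject H₀.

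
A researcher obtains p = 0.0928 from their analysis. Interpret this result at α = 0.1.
Since p = 0.0928 < α = 0.1, reject H₀.
There is sufficient evidence to reject the null hypothesis; the result is statistically significant at the 0.1 level.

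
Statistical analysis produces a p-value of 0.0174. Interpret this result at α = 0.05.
Since p = 0.0174 < α = 0.05, reject H₀.
There is sufficient evidence to reject the null hypothesis; the result is statistically significant at the 0.05 level.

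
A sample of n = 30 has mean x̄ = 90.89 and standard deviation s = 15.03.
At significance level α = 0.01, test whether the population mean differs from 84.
One-sample t-test:
H₀: μ = 84
H₁: μ ≠ 84
df = n - 1 = 29
t = (x̄ - μ₀) / (s/√n) = (90.89 - 84) / (15.03/√30) = 2.511
p-value = 0.0179

Since p-value > α = 0.01, we fail to reject H₀.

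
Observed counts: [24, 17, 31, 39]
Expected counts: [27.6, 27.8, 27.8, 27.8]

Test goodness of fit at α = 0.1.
Chi-square goodness of fit test:
H₀: observed counts match expected distribution
H₁: observed counts differ from expected distribution
df = k - 1 = 3
χ² = Σ(O - E)²/E
   = (24 - 27.6)²/27.6 + (17 - 27.8)²/27.8 + (31 - 27.8)²/27.8 + (39 - 27.8)²/27.8
   = 0.470 + 4.196 + 0.368 + 4.512
   = 9.55
p-value = 0.0228

Since p-value < α = 0.1, we reject H₀.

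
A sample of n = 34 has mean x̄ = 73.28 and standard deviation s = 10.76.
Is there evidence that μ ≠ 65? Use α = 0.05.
One-sample t-test:
H₀: μ = 65
H₁: μ ≠ 65
df = n - 1 = 33
t = (x̄ - μ₀) / (s/√n) = (73.28 - 65) / (10.76/√34) = 4.487
p-value = 0.0001

Since p-value < α = 0.05, we reject H₀.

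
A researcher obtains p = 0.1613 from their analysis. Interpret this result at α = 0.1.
Since p = 0.1613 > α = 0.1, fail to reject H₀.
There is insufficient evidence to reject the null hypothesis; the result is not statistically significant at the 0.1 level.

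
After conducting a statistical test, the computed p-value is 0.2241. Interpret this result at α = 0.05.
Since p = 0.2241 > α = 0.05, fail to reject H₀.
There is insufficient evidence to reject the null hypothesis; the result is not statistically significant at the 0.05 level.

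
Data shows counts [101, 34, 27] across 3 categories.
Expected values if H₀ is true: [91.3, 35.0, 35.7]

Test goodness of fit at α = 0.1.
Chi-square goodness of fit test:
H₀: observed counts match expected distribution
H₁: observed counts differ from expected distribution
df = k - 1 = 2
χ² = Σ(O - E)²/E
   = (101 - 91.3)²/91.3 + (34 - 35.0)²/35.0 + (27 - 35.7)²/35.7
   = 1.031 + 0.029 + 2.120
   = 3.18
p-value = 0.2040

Since p-value > α = 0.1, we fail to reject H₀.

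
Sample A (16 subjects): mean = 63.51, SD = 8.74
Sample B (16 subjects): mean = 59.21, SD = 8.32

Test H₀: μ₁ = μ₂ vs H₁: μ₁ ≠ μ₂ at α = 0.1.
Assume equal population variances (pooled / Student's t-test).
Student's two-sample t-test (equal variances):
H₀: μ₁ = μ₂
H₁: μ₁ ≠ μ₂
df = n₁ + n₂ - 2 = 30
Pooled variance s_p² = [(n₁-1)s₁² + (n₂-1)s₂²] / (n₁ + n₂ - 2) = [(15)(8.74²) + (15)(8.32²)] / 30 = 72.8050
SE = √(s_p²(1/n₁ + 1/n₂)) = √(72.8050 × (1/16 + 1/16)) = 3.0167
t = (x̄₁ - x̄₂) / SE = (63.51 - 59.21) / 3.0167 = 4.30 / 3.0167 = 1.425
p-value = 0.1644

Since p-value > α = 0.1, we fail to reject H₀.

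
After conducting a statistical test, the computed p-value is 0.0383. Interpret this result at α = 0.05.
Since p = 0.0383 < α = 0.05, reject H₀.
There is sufficient evidence to reject the null hypothesis; the result is statistically significant at the 0.05 level.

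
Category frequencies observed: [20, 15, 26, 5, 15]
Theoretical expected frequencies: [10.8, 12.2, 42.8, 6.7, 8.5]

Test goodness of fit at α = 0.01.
Chi-square goodness of fit test:
H₀: observed counts match expected distribution
H₁: observed counts differ from expected distribution
df = k - 1 = 4
χ² = Σ(O - E)²/E
   = (20 - 10.8)²/10.8 + (15 - 12.2)²/12.2 + (26 - 42.8)²/42.8 + (5 - 6.7)²/6.7 + (15 - 8.5)²/8.5
   = 7.837 + 0.643 + 6.594 + 0.431 + 4.971
   = 20.48
p-value = 0.0004

Since p-value < α = 0.01, we reject H₀.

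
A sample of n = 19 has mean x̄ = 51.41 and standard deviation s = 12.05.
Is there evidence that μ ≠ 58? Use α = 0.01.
One-sample t-test:
H₀: μ = 58
H₁: μ ≠ 58
df = n - 1 = 18
t = (x̄ - μ₀) / (s/√n) = (51.41 - 58) / (12.05/√19) = -2.384
p-value = 0.0284

Since p-value > α = 0.01, we fail to reject H₀.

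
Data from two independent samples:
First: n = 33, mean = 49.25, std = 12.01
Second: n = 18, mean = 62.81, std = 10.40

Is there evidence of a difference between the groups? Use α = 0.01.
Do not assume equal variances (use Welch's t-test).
Welch's two-sample t-test:
H₀: μ₁ = μ₂
H₁: μ₁ ≠ μ₂
s₁²/n₁ = 12.01²/33 = 4.3709,  s₂²/n₂ = 10.40²/18 = 6.0089
SE = √(s₁²/n₁ + s₂²/n₂) = √(4.3709 + 6.0089) = 3.2218
df (Welch-Satterthwaite) = (s₁²/n₁ + s₂²/n₂)² / [(s₁²/n₁)²/(n₁-1) + (s₂²/n₂)²/(n₂-1)] ≈ 39.60
t = (x̄₁ - x̄₂) / SE = (49.25 - 62.81) / 3.2218 = -13.56 / 3.2218 = -4.209
p-value = 0.0001

Since p-value < α = 0.01, we reject H₀.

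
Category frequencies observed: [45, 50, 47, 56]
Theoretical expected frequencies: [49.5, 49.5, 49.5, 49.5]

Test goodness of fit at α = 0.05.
Chi-square goodness of fit test:
H₀: observed counts match expected distribution
H₁: observed counts differ from expected distribution
df = k - 1 = 3
χ² = Σ(O - E)²/E
   = (45 - 49.5)²/49.5 + (50 - 49.5)²/49.5 + (47 - 49.5)²/49.5 + (56 - 49.5)²/49.5
   = 0.409 + 0.005 + 0.126 + 0.854
   = 1.39
p-value = 0.7070

Since p-value > α = 0.05, we fail to reject H₀.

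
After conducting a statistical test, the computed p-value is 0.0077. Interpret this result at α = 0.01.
Since p = 0.0077 < α = 0.01, reject H₀.
There is sufficient evidence to reject the null hypothesis; the result is statistically significant at the 0.01 level.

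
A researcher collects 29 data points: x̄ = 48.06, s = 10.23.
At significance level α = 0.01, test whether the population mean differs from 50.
One-sample t-test:
H₀: μ = 50
H₁: μ ≠ 50
df = n - 1 = 28
t = (x̄ - μ₀) / (s/√n) = (48.06 - 50) / (10.23/√29) = -1.021
p-value = 0.3159

Since p-value > α = 0.01, we fail to reject H₀.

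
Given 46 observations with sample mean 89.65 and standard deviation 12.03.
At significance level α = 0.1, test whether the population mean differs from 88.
One-sample t-test:
H₀: μ = 88
H₁: μ ≠ 88
df = n - 1 = 45
t = (x̄ - μ₀) / (s/√n) = (89.65 - 88) / (12.03/√46) = 0.930
p-value = 0.3572

Since p-value > α = 0.1, we fail to reject H₀.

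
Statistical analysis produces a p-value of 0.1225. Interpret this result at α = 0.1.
Since p = 0.1225 > α = 0.1, fail to reject H₀.
There is insufficient evidence to reject the null hypothesis; the result is not statistically significant at the 0.1 level.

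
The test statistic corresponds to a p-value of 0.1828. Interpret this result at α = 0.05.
Since p = 0.1828 > α = 0.05, fail to reject H₀.
There is insufficient evidence to reject the null hypothesis; the result is not statistically significant at the 0.05 level.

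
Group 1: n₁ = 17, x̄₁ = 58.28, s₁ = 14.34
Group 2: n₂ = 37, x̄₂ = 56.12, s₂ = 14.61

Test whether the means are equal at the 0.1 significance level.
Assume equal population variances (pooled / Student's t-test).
Student's two-sample t-test (equal variances):
H₀: μ₁ = μ₂
H₁: μ₁ ≠ μ₂
df = n₁ + n₂ - 2 = 52
Pooled variance s_p² = [(n₁-1)s₁² + (n₂-1)s₂²] / (n₁ + n₂ - 2) = [(16)(14.34²) + (36)(14.61²)] / 52 = 211.0470
SE = √(s_p²(1/n₁ + 1/n₂)) = √(211.0470 × (1/17 + 1/37)) = 4.2566
t = (x̄₁ - x̄₂) / SE = (58.28 - 56.12) / 4.2566 = 2.16 / 4.2566 = 0.507
p-value = 0.6140

Since p-value > α = 0.1, we fail to reject H₀.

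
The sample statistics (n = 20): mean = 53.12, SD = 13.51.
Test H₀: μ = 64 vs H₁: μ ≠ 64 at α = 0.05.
One-sample t-test:
H₀: μ = 64
H₁: μ ≠ 64
df = n - 1 = 19
t = (x̄ - μ₀) / (s/√n) = (53.12 - 64) / (13.51/√20) = -3.602
p-value = 0.0019

Since p-value < α = 0.05, we reject H₀.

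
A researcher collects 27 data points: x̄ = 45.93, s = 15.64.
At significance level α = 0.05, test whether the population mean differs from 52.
One-sample t-test:
H₀: μ = 52
H₁: μ ≠ 52
df = n - 1 = 26
t = (x̄ - μ₀) / (s/√n) = (45.93 - 52) / (15.64/√27) = -2.017
p-value = 0.0542

Since p-value > α = 0.05, we fail to reject H₀.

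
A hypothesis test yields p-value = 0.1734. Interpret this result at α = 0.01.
Since p = 0.1734 > α = 0.01, fail to reject H₀.
There is insufficient evidence to reject the null hypothesis; the result is not statistically significant at the 0.01 level.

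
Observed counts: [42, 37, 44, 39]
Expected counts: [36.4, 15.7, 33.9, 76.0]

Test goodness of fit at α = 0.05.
Chi-square goodness of fit test:
H₀: observed counts match expected distribution
H₁: observed counts differ from expected distribution
df = k - 1 = 3
χ² = Σ(O - E)²/E
   = (42 - 36.4)²/36.4 + (37 - 15.7)²/15.7 + (44 - 33.9)²/33.9 + (39 - 76.0)²/76.0
   = 0.862 + 28.897 + 3.009 + 18.013
   = 50.78
p-value < 0.0001

Since p-value < α = 0.05, we reject H₀.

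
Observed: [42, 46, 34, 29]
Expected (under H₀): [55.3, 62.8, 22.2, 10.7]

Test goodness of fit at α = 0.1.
Chi-square goodness of fit test:
H₀: observed counts match expected distribution
H₁: observed counts differ from expected distribution
df = k - 1 = 3
χ² = Σ(O - E)²/E
   = (42 - 55.3)²/55.3 + (46 - 62.8)²/62.8 + (34 - 22.2)²/22.2 + (29 - 10.7)²/10.7
   = 3.199 + 4.494 + 6.272 + 31.298
   = 45.26
p-value < 0.0001

Since p-value < α = 0.1, we reject H₀.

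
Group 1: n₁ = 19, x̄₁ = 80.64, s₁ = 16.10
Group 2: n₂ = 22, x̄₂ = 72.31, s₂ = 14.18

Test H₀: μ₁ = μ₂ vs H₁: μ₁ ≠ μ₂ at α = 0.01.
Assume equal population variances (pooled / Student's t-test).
Student's two-sample t-test (equal variances):
H₀: μ₁ = μ₂
H₁: μ₁ ≠ μ₂
df = n₁ + n₂ - 2 = 39
Pooled variance s_p² = [(n₁-1)s₁² + (n₂-1)s₂²] / (n₁ + n₂ - 2) = [(18)(16.10²) + (21)(14.18²)] / 39 = 227.9051
SE = √(s_p²(1/n₁ + 1/n₂)) = √(227.9051 × (1/19 + 1/22)) = 4.7280
t = (x̄₁ - x̄₂) / SE = (80.64 - 72.31) / 4.7280 = 8.33 / 4.7280 = 1.762
p-value = 0.0859

Since p-value > α = 0.01, we fail to reject H₀.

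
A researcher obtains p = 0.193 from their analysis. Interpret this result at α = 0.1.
Since p = 0.193 > α = 0.1, fail to reject H₀.
There is insufficient evidence to reject the null hypothesis; the result is not statistically significant at the 0.1 level.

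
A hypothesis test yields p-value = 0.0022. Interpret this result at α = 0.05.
Since p = 0.0022 < α = 0.05, reject H₀.
There is sufficient evidence to reject the null hypothesis; the result is statistically significant at the 0.05 level.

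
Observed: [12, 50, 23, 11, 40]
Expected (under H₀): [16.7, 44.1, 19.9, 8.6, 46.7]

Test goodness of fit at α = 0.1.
Chi-square goodness of fit test:
H₀: observed counts match expected distribution
H₁: observed counts differ from expected distribution
df = k - 1 = 4
χ² = Σ(O - E)²/E
   = (12 - 16.7)²/16.7 + (50 - 44.1)²/44.1 + (23 - 19.9)²/19.9 + (11 - 8.6)²/8.6 + (40 - 46.7)²/46.7
   = 1.323 + 0.789 + 0.483 + 0.670 + 0.961
   = 4.23
p-value = 0.3763

Since p-value > α = 0.1, we fail to reject H₀.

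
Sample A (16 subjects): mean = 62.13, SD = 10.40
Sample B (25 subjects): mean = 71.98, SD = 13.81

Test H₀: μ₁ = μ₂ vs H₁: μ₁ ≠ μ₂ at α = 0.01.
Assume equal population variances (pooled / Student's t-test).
Student's two-sample t-test (equal variances):
H₀: μ₁ = μ₂
H₁: μ₁ ≠ μ₂
df = n₁ + n₂ - 2 = 39
Pooled variance s_p² = [(n₁-1)s₁² + (n₂-1)s₂²] / (n₁ + n₂ - 2) = [(15)(10.40²) + (24)(13.81²)] / 39 = 158.9638
SE = √(s_p²(1/n₁ + 1/n₂)) = √(158.9638 × (1/16 + 1/25)) = 4.0366
t = (x̄₁ - x̄₂) / SE = (62.13 - 71.98) / 4.0366 = -9.85 / 4.0366 = -2.440
p-value = 0.0193

Since p-value > α = 0.01, we fail to reject H₀.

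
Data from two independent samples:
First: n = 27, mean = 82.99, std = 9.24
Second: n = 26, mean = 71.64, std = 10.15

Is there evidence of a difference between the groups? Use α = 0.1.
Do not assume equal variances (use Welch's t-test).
Welch's two-sample t-test:
H₀: μ₁ = μ₂
H₁: μ₁ ≠ μ₂
s₁²/n₁ = 9.24²/27 = 3.1621,  s₂²/n₂ = 10.15²/26 = 3.9624
SE = √(s₁²/n₁ + s₂²/n₂) = √(3.1621 + 3.9624) = 2.6692
df (Welch-Satterthwaite) = (s₁²/n₁ + s₂²/n₂)² / [(s₁²/n₁)²/(n₁-1) + (s₂²/n₂)²/(n₂-1)] ≈ 50.13
t = (x̄₁ - x̄₂) / SE = (82.99 - 71.64) / 2.6692 = 11.35 / 2.6692 = 4.252
p-value = 0.0001

Since p-value < α = 0.1, we reject H₀.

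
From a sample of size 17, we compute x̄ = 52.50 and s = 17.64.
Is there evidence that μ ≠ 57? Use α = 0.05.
One-sample t-test:
H₀: μ = 57
H₁: μ ≠ 57
df = n - 1 = 16
t = (x̄ - μ₀) / (s/√n) = (52.50 - 57) / (17.64/√17) = -1.052
p-value = 0.3085

Since p-value > α = 0.05, we fail to reject H₀.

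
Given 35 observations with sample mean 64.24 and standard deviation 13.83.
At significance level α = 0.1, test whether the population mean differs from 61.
One-sample t-test:
H₀: μ = 61
H₁: μ ≠ 61
df = n - 1 = 34
t = (x̄ - μ₀) / (s/√n) = (64.24 - 61) / (13.83/√35) = 1.386
p-value = 0.1748

Since p-value > α = 0.1, we fail to reject H₀.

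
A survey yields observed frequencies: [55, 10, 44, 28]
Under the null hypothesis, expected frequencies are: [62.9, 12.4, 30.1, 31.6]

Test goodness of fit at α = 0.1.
Chi-square goodness of fit test:
H₀: observed counts match expected distribution
H₁: observed counts differ from expected distribution
df = k - 1 = 3
χ² = Σ(O - E)²/E
   = (55 - 62.9)²/62.9 + (10 - 12.4)²/12.4 + (44 - 30.1)²/30.1 + (28 - 31.6)²/31.6
   = 0.992 + 0.465 + 6.419 + 0.410
   = 8.29
p-value = 0.0405

Since p-value < α = 0.1, we reject H₀.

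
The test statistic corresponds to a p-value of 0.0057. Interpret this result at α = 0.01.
Since p = 0.0057 < α = 0.01, reject H₀.
There is sufficient evidence to reject the null hypothesis; the result is statistically significant at the 0.01 level.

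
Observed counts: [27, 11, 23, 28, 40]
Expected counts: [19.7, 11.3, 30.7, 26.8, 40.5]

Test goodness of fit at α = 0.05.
Chi-square goodness of fit test:
H₀: observed counts match expected distribution
H₁: observed counts differ from expected distribution
df = k - 1 = 4
χ² = Σ(O - E)²/E
   = (27 - 19.7)²/19.7 + (11 - 11.3)²/11.3 + (23 - 30.7)²/30.7 + (28 - 26.8)²/26.8 + (40 - 40.5)²/40.5
   = 2.705 + 0.008 + 1.931 + 0.054 + 0.006
   = 4.70
p-value = 0.3190

Since p-value > α = 0.05, we fail to reject H₀.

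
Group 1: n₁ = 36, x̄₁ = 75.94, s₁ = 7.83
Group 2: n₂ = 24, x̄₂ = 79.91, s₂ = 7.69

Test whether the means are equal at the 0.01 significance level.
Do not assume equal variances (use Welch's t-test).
Welch's two-sample t-test:
H₀: μ₁ = μ₂
H₁: μ₁ ≠ μ₂
s₁²/n₁ = 7.83²/36 = 1.7030,  s₂²/n₂ = 7.69²/24 = 2.4640
SE = √(s₁²/n₁ + s₂²/n₂) = √(1.7030 + 2.4640) = 2.0413
df (Welch-Satterthwaite) = (s₁²/n₁ + s₂²/n₂)² / [(s₁²/n₁)²/(n₁-1) + (s₂²/n₂)²/(n₂-1)] ≈ 50.06
t = (x̄₁ - x̄₂) / SE = (75.94 - 79.91) / 2.0413 = -3.97 / 2.0413 = -1.945
p-value = 0.0574

Since p-value > α = 0.01, we fail to reject H₀.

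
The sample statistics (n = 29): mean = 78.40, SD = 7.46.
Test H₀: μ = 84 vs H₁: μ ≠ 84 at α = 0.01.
One-sample t-test:
H₀: μ = 84
H₁: μ ≠ 84
df = n - 1 = 28
t = (x̄ - μ₀) / (s/√n) = (78.40 - 84) / (7.46/√29) = -4.042
p-value = 0.0004

Since p-value < α = 0.01, we reject H₀.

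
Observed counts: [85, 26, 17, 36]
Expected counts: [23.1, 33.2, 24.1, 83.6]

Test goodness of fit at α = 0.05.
Chi-square goodness of fit test:
H₀: observed counts match expected distribution
H₁: observed counts differ from expected distribution
df = k - 1 = 3
χ² = Σ(O - E)²/E
   = (85 - 23.1)²/23.1 + (26 - 33.2)²/33.2 + (17 - 24.1)²/24.1 + (36 - 83.6)²/83.6
   = 165.871 + 1.561 + 2.092 + 27.102
   = 196.63
p-value < 0.0001

Since p-value < α = 0.05, we reject H₀.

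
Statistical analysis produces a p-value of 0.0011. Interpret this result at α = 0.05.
Since p = 0.0011 < α = 0.05, reject H₀.
There is sufficient evidence to reject the null hypothesis; the result is statistically significant at the 0.05 level.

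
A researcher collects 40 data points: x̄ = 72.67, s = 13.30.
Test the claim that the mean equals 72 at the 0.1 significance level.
One-sample t-test:
H₀: μ = 72
H₁: μ ≠ 72
df = n - 1 = 39
t = (x̄ - μ₀) / (s/√n) = (72.67 - 72) / (13.30/√40) = 0.319
p-value = 0.7517

Since p-value > α = 0.1, we fail to reject H₀.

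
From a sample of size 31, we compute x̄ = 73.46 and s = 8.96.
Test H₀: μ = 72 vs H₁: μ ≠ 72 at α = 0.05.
One-sample t-test:
H₀: μ = 72
H₁: μ ≠ 72
df = n - 1 = 30
t = (x̄ - μ₀) / (s/√n) = (73.46 - 72) / (8.96/√31) = 0.907
p-value = 0.3715

Since p-value > α = 0.05, we fail to reject H₀.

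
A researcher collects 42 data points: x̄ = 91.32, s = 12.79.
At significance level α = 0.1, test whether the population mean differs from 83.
One-sample t-test:
H₀: μ = 83
H₁: μ ≠ 83
df = n - 1 = 41
t = (x̄ - μ₀) / (s/√n) = (91.32 - 83) / (12.79/√42) = 4.216
p-value = 0.0001

Since p-value < α = 0.1, we reject H₀.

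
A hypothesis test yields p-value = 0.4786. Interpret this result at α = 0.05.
Since p = 0.4786 > α = 0.05, fail to reject H₀.
There is insufficient evidence to reject the null hypothesis; the result is not statistically significant at the 0.05 level.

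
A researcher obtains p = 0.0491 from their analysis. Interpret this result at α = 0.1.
Since p = 0.0491 < α = 0.1, reject H₀.
There is sufficient evidence to reject the null hypothesis; the result is statistically significant at the 0.1 level.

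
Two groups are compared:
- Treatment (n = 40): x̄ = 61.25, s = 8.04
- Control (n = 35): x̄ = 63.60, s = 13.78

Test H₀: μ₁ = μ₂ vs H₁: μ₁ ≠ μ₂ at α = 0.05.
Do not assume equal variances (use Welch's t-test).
Welch's two-sample t-test:
H₀: μ₁ = μ₂
H₁: μ₁ ≠ μ₂
s₁²/n₁ = 8.04²/40 = 1.6160,  s₂²/n₂ = 13.78²/35 = 5.4254
SE = √(s₁²/n₁ + s₂²/n₂) = √(1.6160 + 5.4254) = 2.6536
df (Welch-Satterthwaite) = (s₁²/n₁ + s₂²/n₂)² / [(s₁²/n₁)²/(n₁-1) + (s₂²/n₂)²/(n₂-1)] ≈ 53.16
t = (x̄₁ - x̄₂) / SE = (61.25 - 63.60) / 2.6536 = -2.35 / 2.6536 = -0.886
p-value = 0.3798

Since p-value > α = 0.05, we fail to reject H₀.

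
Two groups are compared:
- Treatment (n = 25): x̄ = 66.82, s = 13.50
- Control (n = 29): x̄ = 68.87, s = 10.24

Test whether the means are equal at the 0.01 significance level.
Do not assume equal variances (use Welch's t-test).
Welch's two-sample t-test:
H₀: μ₁ = μ₂
H₁: μ₁ ≠ μ₂
s₁²/n₁ = 13.50²/25 = 7.2900,  s₂²/n₂ = 10.24²/29 = 3.6158
SE = √(s₁²/n₁ + s₂²/n₂) = √(7.2900 + 3.6158) = 3.3024
df (Welch-Satterthwaite) = (s₁²/n₁ + s₂²/n₂)² / [(s₁²/n₁)²/(n₁-1) + (s₂²/n₂)²/(n₂-1)] ≈ 44.36
t = (x̄₁ - x̄₂) / SE = (66.82 - 68.87) / 3.3024 = -2.05 / 3.3024 = -0.621
p-value = 0.5379

Since p-value > α = 0.01, we fail to reject H₀.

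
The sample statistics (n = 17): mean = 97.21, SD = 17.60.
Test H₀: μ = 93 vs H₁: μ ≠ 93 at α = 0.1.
One-sample t-test:
H₀: μ = 93
H₁: μ ≠ 93
df = n - 1 = 16
t = (x̄ - μ₀) / (s/√n) = (97.21 - 93) / (17.60/√17) = 0.986
p-value = 0.3387

Since p-value > α = 0.1, we fail to reject H₀.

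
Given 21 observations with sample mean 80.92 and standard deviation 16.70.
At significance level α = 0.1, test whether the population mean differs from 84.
One-sample t-test:
H₀: μ = 84
H₁: μ ≠ 84
df = n - 1 = 20
t = (x̄ - μ₀) / (s/√n) = (80.92 - 84) / (16.70/√21) = -0.845
p-value = 0.4080

Since p-value > α = 0.1, we fail to reject H₀.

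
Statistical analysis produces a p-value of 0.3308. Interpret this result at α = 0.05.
Since p = 0.3308 > α = 0.05, fail to reject H₀.
There is insufficient evidence to reject the null hypothesis; the result is not statistically significant at the 0.05 level.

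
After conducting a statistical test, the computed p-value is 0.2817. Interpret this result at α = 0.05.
Since p = 0.2817 > α = 0.05, fail to reject H₀.
There is insufficient evidence to reject the null hypothesis; the result is not statistically significant at the 0.05 level.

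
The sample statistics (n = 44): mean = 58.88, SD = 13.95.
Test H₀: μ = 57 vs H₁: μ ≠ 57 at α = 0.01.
One-sample t-test:
H₀: μ = 57
H₁: μ ≠ 57
df = n - 1 = 43
t = (x̄ - μ₀) / (s/√n) = (58.88 - 57) / (13.95/√44) = 0.894
p-value = 0.3763

Since p-value > α = 0.01, we fail to reject H₀.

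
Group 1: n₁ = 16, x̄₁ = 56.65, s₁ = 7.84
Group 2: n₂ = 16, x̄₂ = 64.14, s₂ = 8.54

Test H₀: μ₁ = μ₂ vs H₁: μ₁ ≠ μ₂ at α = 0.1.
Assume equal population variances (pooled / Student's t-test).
Student's two-sample t-test (equal variances):
H₀: μ₁ = μ₂
H₁: μ₁ ≠ μ₂
df = n₁ + n₂ - 2 = 30
Pooled variance s_p² = [(n₁-1)s₁² + (n₂-1)s₂²] / (n₁ + n₂ - 2) = [(15)(7.84²) + (15)(8.54²)] / 30 = 67.1986
SE = √(s_p²(1/n₁ + 1/n₂)) = √(67.1986 × (1/16 + 1/16)) = 2.8982
t = (x̄₁ - x̄₂) / SE = (56.65 - 64.14) / 2.8982 = -7.49 / 2.8982 = -2.584
p-value = 0.0149

Since p-value < α = 0.1, we reject H₀.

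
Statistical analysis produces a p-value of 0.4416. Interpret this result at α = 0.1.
Since p = 0.4416 > α = 0.1, fail to reject H₀.
There is insufficient evidence to reject the null hypothesis; the result is not statistically significant at the 0.1 level.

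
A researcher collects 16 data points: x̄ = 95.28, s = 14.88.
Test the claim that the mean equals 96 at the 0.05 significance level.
One-sample t-test:
H₀: μ = 96
H₁: μ ≠ 96
df = n - 1 = 15
t = (x̄ - μ₀) / (s/√n) = (95.28 - 96) / (14.88/√16) = -0.194
p-value = 0.8491

Since p-value > α = 0.05, we fail to reject H₀.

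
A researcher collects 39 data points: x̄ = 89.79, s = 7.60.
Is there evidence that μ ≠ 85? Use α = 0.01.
One-sample t-test:
H₀: μ = 85
H₁: μ ≠ 85
df = n - 1 = 38
t = (x̄ - μ₀) / (s/√n) = (89.79 - 85) / (7.60/√39) = 3.936
p-value = 0.0003

Since p-value < α = 0.01, we reject H₀.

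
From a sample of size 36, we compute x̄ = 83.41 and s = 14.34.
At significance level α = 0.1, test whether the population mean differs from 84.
One-sample t-test:
H₀: μ = 84
H₁: μ ≠ 84
df = n - 1 = 35
t = (x̄ - μ₀) / (s/√n) = (83.41 - 84) / (14.34/√36) = -0.247
p-value = 0.8065

Since p-value > α = 0.1, we fail to reject H₀.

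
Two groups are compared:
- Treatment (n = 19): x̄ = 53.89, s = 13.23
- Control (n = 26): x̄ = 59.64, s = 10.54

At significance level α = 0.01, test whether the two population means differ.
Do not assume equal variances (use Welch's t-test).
Welch's two-sample t-test:
H₀: μ₁ = μ₂
H₁: μ₁ ≠ μ₂
s₁²/n₁ = 13.23²/19 = 9.2123,  s₂²/n₂ = 10.54²/26 = 4.2728
SE = √(s₁²/n₁ + s₂²/n₂) = √(9.2123 + 4.2728) = 3.6722
df (Welch-Satterthwaite) = (s₁²/n₁ + s₂²/n₂)² / [(s₁²/n₁)²/(n₁-1) + (s₂²/n₂)²/(n₂-1)] ≈ 33.40
t = (x̄₁ - x̄₂) / SE = (53.89 - 59.64) / 3.6722 = -5.75 / 3.6722 = -1.566
p-value = 0.1268

Since p-value > α = 0.01, we fail to reject H₀.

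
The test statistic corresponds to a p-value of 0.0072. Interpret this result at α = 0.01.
Since p = 0.0072 < α = 0.01, reject H₀.
There is sufficient evidence to reject the null hypothesis; the result is statistically significant at the 0.01 level.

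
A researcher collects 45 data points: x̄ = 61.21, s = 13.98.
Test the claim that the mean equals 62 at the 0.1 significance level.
One-sample t-test:
H₀: μ = 62
H₁: μ ≠ 62
df = n - 1 = 44
t = (x̄ - μ₀) / (s/√n) = (61.21 - 62) / (13.98/√45) = -0.379
p-value = 0.7065

Since p-value > α = 0.1, we fail to reject H₀.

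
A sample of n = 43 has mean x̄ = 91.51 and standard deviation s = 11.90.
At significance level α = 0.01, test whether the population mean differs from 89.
One-sample t-test:
H₀: μ = 89
H₁: μ ≠ 89
df = n - 1 = 42
t = (x̄ - μ₀) / (s/√n) = (91.51 - 89) / (11.90/√43) = 1.383
p-value = 0.1739

Since p-value > α = 0.01, we fail to reject H₀.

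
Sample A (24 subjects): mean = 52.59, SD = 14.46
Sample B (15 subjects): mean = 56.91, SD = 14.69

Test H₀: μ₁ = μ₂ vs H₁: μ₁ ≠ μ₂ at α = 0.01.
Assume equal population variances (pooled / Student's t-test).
Student's two-sample t-test (equal variances):
H₀: μ₁ = μ₂
H₁: μ₁ ≠ μ₂
df = n₁ + n₂ - 2 = 37
Pooled variance s_p² = [(n₁-1)s₁² + (n₂-1)s₂²] / (n₁ + n₂ - 2) = [(23)(14.46²) + (14)(14.69²)] / 37 = 211.6284
SE = √(s_p²(1/n₁ + 1/n₂)) = √(211.6284 × (1/24 + 1/15)) = 4.7882
t = (x̄₁ - x̄₂) / SE = (52.59 - 56.91) / 4.7882 = -4.32 / 4.7882 = -0.902
p-value = 0.3728

Since p-value > α = 0.01, we fail to reject H₀.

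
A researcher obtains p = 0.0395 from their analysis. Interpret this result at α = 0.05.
Since p = 0.0395 < α = 0.05, reject H₀.
There is sufficient evidence to reject the null hypothesis; the result is statistically significant at the 0.05 level.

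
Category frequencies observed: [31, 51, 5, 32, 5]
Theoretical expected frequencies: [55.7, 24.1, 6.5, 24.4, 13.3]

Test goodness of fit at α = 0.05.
Chi-square goodness of fit test:
H₀: observed counts match expected distribution
H₁: observed counts differ from expected distribution
df = k - 1 = 4
χ² = Σ(O - E)²/E
   = (31 - 55.7)²/55.7 + (51 - 24.1)²/24.1 + (5 - 6.5)²/6.5 + (32 - 24.4)²/24.4 + (5 - 13.3)²/13.3
   = 10.953 + 30.025 + 0.346 + 2.367 + 5.180
   = 48.87
p-value < 0.0001

Since p-value < α = 0.05, we reject H₀.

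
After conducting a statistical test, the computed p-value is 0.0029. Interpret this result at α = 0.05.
Since p = 0.0029 < α = 0.05, reject H₀.
There is sufficient evidence to reject the null hypothesis; the result is statistically significant at the 0.05 level.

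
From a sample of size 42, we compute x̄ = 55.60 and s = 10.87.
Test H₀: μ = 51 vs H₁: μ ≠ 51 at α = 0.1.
One-sample t-test:
H₀: μ = 51
H₁: μ ≠ 51
df = n - 1 = 41
t = (x̄ - μ₀) / (s/√n) = (55.60 - 51) / (10.87/√42) = 2.743
p-value = 0.0090

Since p-value < α = 0.1, we reject H₀.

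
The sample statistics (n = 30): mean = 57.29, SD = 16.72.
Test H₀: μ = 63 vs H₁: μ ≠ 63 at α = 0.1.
One-sample t-test:
H₀: μ = 63
H₁: μ ≠ 63
df = n - 1 = 29
t = (x̄ - μ₀) / (s/√n) = (57.29 - 63) / (16.72/√30) = -1.871
p-value = 0.0715

Since p-value < α = 0.1, we reject H₀.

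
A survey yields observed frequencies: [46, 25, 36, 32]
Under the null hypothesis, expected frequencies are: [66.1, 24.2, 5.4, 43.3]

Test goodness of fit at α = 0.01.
Chi-square goodness of fit test:
H₀: observed counts match expected distribution
H₁: observed counts differ from expected distribution
df = k - 1 = 3
χ² = Σ(O - E)²/E
   = (46 - 66.1)²/66.1 + (25 - 24.2)²/24.2 + (36 - 5.4)²/5.4 + (32 - 43.3)²/43.3
   = 6.112 + 0.026 + 173.400 + 2.949
   = 182.49
p-value < 0.0001

Since p-value < α = 0.01, we reject H₀.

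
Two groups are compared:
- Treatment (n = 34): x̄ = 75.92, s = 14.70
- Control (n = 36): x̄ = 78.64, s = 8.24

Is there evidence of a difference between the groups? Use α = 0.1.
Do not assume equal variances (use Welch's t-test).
Welch's two-sample t-test:
H₀: μ₁ = μ₂
H₁: μ₁ ≠ μ₂
s₁²/n₁ = 14.70²/34 = 6.3556,  s₂²/n₂ = 8.24²/36 = 1.8860
SE = √(s₁²/n₁ + s₂²/n₂) = √(6.3556 + 1.8860) = 2.8708
df (Welch-Satterthwaite) = (s₁²/n₁ + s₂²/n₂)² / [(s₁²/n₁)²/(n₁-1) + (s₂²/n₂)²/(n₂-1)] ≈ 51.24
t = (x̄₁ - x̄₂) / SE = (75.92 - 78.64) / 2.8708 = -2.72 / 2.8708 = -0.947
p-value = 0.3479

Since p-value > α = 0.1, we fail to reject H₀.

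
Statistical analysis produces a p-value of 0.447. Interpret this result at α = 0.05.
Since p = 0.447 > α = 0.05, fail to reject H₀.
There is insufficient evidence to reject the null hypothesis; the result is not statistically significant at the 0.05 level.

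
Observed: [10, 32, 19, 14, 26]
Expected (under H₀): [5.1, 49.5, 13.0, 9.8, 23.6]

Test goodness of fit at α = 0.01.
Chi-square goodness of fit test:
H₀: observed counts match expected distribution
H₁: observed counts differ from expected distribution
df = k - 1 = 4
χ² = Σ(O - E)²/E
   = (10 - 5.1)²/5.1 + (32 - 49.5)²/49.5 + (19 - 13.0)²/13.0 + (14 - 9.8)²/9.8 + (26 - 23.6)²/23.6
   = 4.708 + 6.187 + 2.769 + 1.800 + 0.244
   = 15.71
p-value = 0.0034

Since p-value < α = 0.01, we reject H₀.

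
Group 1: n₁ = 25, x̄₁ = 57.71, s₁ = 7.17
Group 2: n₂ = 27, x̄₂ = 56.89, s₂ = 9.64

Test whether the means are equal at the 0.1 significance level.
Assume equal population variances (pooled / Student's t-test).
Student's two-sample t-test (equal variances):
H₀: μ₁ = μ₂
H₁: μ₁ ≠ μ₂
df = n₁ + n₂ - 2 = 50
Pooled variance s_p² = [(n₁-1)s₁² + (n₂-1)s₂²] / (n₁ + n₂ - 2) = [(24)(7.17²) + (26)(9.64²)] / 50 = 72.9997
SE = √(s_p²(1/n₁ + 1/n₂)) = √(72.9997 × (1/25 + 1/27)) = 2.3714
t = (x̄₁ - x̄₂) / SE = (57.71 - 56.89) / 2.3714 = 0.82 / 2.3714 = 0.346
p-value = 0.7310

Since p-value > α = 0.1, we fail to reject H₀.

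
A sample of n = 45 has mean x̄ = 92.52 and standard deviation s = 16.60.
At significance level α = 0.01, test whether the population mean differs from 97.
One-sample t-test:
H₀: μ = 97
H₁: μ ≠ 97
df = n - 1 = 44
t = (x̄ - μ₀) / (s/√n) = (92.52 - 97) / (16.60/√45) = -1.810
p-value = 0.0771

Since p-value > α = 0.01, we fail to reject H₀.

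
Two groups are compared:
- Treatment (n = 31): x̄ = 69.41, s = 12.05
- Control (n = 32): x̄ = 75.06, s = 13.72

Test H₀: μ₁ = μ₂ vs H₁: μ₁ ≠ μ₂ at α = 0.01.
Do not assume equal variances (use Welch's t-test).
Welch's two-sample t-test:
H₀: μ₁ = μ₂
H₁: μ₁ ≠ μ₂
s₁²/n₁ = 12.05²/31 = 4.6840,  s₂²/n₂ = 13.72²/32 = 5.8825
SE = √(s₁²/n₁ + s₂²/n₂) = √(4.6840 + 5.8825) = 3.2506
df (Welch-Satterthwaite) = (s₁²/n₁ + s₂²/n₂)² / [(s₁²/n₁)²/(n₁-1) + (s₂²/n₂)²/(n₂-1)] ≈ 60.43
t = (x̄₁ - x̄₂) / SE = (69.41 - 75.06) / 3.2506 = -5.65 / 3.2506 = -1.738
p-value = 0.0873

Since p-value > α = 0.01, we fail to reject H₀.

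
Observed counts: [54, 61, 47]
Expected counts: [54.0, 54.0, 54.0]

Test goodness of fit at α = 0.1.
Chi-square goodness of fit test:
H₀: observed counts match expected distribution
H₁: observed counts differ from expected distribution
df = k - 1 = 2
χ² = Σ(O - E)²/E
   = (54 - 54.0)²/54.0 + (61 - 54.0)²/54.0 + (47 - 54.0)²/54.0
   = 0.000 + 0.907 + 0.907
   = 1.81
p-value = 0.4036

Since p-value > α = 0.1, we fail to reject H₀.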